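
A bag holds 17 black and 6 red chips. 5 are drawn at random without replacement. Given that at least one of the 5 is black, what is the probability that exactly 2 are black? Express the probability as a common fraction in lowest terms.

Work in counts. Selections with at least one black: C(23,5) − C(6,5) = 33649 − 6 = 33643.
Of those, selections where exactly 2 are black: C(17,2)·C(6,3) = 136·20 = 2720.
Conditional probability = 2720/33643 = 160/1979.

160/1979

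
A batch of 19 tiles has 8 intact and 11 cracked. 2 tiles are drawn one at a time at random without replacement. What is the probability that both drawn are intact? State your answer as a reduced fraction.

28/171

Multiply the conditional probabilities at each draw: 8/19 · 7/18 = 56/342 = 28/171.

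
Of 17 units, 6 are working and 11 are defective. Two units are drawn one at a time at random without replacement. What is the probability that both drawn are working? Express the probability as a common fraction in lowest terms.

15/136

Multiply the conditional probabilities at each draw: 6/17 · 5/16 = 30/272 = 15/136.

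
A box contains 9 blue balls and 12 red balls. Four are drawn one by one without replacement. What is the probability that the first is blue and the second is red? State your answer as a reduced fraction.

9/35

Multiply the conditional probabilities at each draw: 9/21 · 12/20 = 108/420 = 9/35.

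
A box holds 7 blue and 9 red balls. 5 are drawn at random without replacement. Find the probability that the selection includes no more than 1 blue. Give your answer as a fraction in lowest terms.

Total selections: C(16,5) = 4368.
Favorable selections (no more than 1 blue): C(7,0)·C(9,5) + C(7,1)·C(9,4) = 126 + 882 = 1008.
Probability = 1008/4368 = 3/13.

3/13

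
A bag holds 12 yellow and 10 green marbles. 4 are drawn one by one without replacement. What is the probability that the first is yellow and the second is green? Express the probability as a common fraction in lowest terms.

20/77

Multiply the conditional probabilities at each draw: 12/22 · 10/21 = 120/462 = 20/77.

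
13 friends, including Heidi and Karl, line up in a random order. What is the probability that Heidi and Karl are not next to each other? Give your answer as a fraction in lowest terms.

11/13

There are 13! = 6227020800 arrangements.
Arrangements with Heidi and Karl adjacent: 2·12! = 958003200.
So not adjacent: 6227020800 − 958003200 = 5269017600, probability 5269017600/6227020800 = 11/13.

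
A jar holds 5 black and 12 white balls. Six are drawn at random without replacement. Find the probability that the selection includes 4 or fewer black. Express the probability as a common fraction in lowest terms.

3091/3094

There are C(17,6) = 12376 ways to choose the 6.
The complement is exactly 5 black: C(5,5)·C(12,1) = 12.
Probability = 1 − 12/12376 = 12364/12376 = 3091/3094.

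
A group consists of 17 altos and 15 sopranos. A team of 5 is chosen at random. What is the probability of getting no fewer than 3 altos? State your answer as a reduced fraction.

There are C(32,5) = 201376 ways to choose the 5.
Favorable selections (no fewer than 3 altos): C(17,3)·C(15,2) + C(17,4)·C(15,1) + C(17,5)·C(15,0) = 71400 + 35700 + 6188 = 113288.
Probability = 113288/201376 = 2023/3596.

2023/3596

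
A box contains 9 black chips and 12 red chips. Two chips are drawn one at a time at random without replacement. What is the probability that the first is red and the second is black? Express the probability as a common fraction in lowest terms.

Multiply the conditional probabilities at each draw: 12/21 · 9/20 = 108/420 = 9/35.

9/35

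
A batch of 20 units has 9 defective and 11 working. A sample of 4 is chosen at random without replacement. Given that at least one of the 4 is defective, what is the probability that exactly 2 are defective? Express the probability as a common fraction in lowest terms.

132/301

Work in counts. Selections with at least one defective: C(20,4) − C(11,4) = 4845 − 330 = 4515.
Of those, selections where exactly 2 are defective: C(9,2)·C(11,2) = 36·55 = 1980.
Conditional probability = 1980/4515 = 132/301.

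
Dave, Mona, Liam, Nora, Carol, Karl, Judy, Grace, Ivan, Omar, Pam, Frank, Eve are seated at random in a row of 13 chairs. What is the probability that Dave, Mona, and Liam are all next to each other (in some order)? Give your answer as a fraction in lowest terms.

1/26

There are 13! = 6227020800 arrangements.
Treat the three as one block: 11! placements × 3! orders within the block = 39916800·6 = 239500800.
Probability = 239500800/6227020800 = 1/26.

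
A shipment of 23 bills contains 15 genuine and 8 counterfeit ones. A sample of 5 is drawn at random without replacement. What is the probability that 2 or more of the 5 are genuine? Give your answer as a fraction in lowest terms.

Total selections: C(23,5) = 33649.
Favorable selections (2 or more genuine): C(15,2)·C(8,3) + C(15,3)·C(8,2) + C(15,4)·C(8,1) + C(15,5)·C(8,0) = 5880 + 12740 + 10920 + 3003 = 32543.
Probability = 32543/33649 = 4649/4807.

4649/4807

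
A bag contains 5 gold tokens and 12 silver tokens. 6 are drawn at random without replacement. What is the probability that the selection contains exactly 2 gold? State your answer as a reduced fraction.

2475/6188

The sample space is all 6-subsets of the 17: C(17,6) = 12376.
Selections with exactly 2 gold: choose 2 of the 5 gold and 4 of the 12 silver, C(5,2)·C(12,4) = 10·495 = 4950.
Probability = 4950/12376 = 2475/6188.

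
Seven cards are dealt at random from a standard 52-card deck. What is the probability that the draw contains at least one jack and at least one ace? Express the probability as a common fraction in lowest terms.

3105873/16723070

There are C(52,7) = 133784560 possible draws.
By inclusion-exclusion on the complements, draws missing all jacks or all aces: C(48,7) + C(48,7) − C(44,7) = 73629072 + 73629072 − 38320568 = 108937576.
So draws with at least one of each: 133784560 − 108937576 = 24846984, probability 24846984/133784560 = 3105873/16723070.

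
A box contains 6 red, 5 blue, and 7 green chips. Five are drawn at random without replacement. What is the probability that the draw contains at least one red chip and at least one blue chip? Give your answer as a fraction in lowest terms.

There are C(18,5) = 8568 possible draws.
By inclusion-exclusion on the complements, draws missing all red or all blue: C(12,5) + C(13,5) − C(7,5) = 792 + 1287 − 21 = 2058.
So draws with at least one of each: 8568 − 2058 = 6510, probability 6510/8568 = 155/204.

155/204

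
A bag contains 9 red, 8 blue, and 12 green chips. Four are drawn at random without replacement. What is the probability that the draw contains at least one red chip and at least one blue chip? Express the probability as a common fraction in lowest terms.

344/609

There are C(29,4) = 23751 possible draws.
By inclusion-exclusion on the complements, draws missing all red or all blue: C(20,4) + C(21,4) − C(12,4) = 4845 + 5985 − 495 = 10335.
So draws with at least one of each: 23751 − 10335 = 13416, probability 13416/23751 = 344/609.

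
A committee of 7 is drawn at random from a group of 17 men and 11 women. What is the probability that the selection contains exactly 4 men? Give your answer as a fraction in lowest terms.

There are C(28,7) = 1184040 ways to choose 7 from 28.
Selections with exactly 4 men: choose 4 of the 17 men and 3 of the 11 women, C(17,4)·C(11,3) = 2380·165 = 392700.
Probability = 392700/1184040 = 595/1794.

595/1794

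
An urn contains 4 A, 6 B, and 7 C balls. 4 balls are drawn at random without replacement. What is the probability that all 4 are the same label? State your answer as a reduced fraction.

3/140

There are C(17,4) = 2380 ways to draw 4 balls.
All same label: C(4,4) + C(6,4) + C(7,4) = 1 + 15 + 35 = 51.
Probability = 51/2380 = 3/140.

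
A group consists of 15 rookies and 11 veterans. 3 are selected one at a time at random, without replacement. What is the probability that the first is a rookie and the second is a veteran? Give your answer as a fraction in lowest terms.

Multiply the conditional probabilities at each draw: 15/26 · 11/25 = 165/650 = 33/130.

33/130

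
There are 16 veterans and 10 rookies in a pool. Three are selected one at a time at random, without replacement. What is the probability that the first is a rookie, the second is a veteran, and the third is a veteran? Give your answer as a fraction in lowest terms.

2/13

Multiply the conditional probabilities at each draw: 10/26 · 16/25 · 15/24 = 2400/15600 = 2/13.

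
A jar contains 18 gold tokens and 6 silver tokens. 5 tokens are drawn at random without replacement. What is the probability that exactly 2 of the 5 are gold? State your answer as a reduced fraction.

255/3542

Total number of selections: C(24,5) = 42504.
Selections with exactly 2 gold: choose 2 of the 18 gold and 3 of the 6 silver, C(18,2)·C(6,3) = 153·20 = 3060.
Probability = 3060/42504 = 255/3542.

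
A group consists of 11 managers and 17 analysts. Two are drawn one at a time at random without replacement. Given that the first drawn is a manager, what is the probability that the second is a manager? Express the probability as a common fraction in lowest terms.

After removing one manager, 27 remain: 10 managers and 17 analysts.
So the probability the next is a manager is 10/27.

10/27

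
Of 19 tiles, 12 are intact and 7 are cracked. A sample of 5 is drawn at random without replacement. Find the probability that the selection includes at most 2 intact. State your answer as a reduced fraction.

There are C(19,5) = 11628 ways to choose the 5.
Favorable selections (at most 2 intact): C(12,0)·C(7,5) + C(12,1)·C(7,4) + C(12,2)·C(7,3) = 21 + 420 + 2310 = 2751.
Probability = 2751/11628 = 917/3876.

917/3876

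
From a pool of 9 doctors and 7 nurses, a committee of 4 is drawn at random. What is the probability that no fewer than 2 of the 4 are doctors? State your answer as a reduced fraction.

There are C(16,4) = 1820 ways to choose the 4.
Count the complement (fewer than 2 doctors): C(9,0)·C(7,4) + C(9,1)·C(7,3) = 35 + 315 = 350.
Probability = 1 − 350/1820 = 1470/1820 = 21/26.

21/26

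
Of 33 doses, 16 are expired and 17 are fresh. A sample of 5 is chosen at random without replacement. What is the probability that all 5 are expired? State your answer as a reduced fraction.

There are C(33,5) = 237336 possible selections.
Selections with all expired: C(16,5) = 4368.
Probability = 4368/237336 = 182/9889.

182/9889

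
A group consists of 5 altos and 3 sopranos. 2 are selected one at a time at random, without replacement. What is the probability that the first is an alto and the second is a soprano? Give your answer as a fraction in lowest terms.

15/56

Multiply the conditional probabilities at each draw: 5/8 · 3/7 = 15/56.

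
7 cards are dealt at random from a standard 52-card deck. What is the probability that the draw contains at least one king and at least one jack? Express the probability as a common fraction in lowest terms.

There are C(52,7) = 133784560 possible draws.
By inclusion-exclusion on the complements, draws missing all kings or all jacks: C(48,7) + C(48,7) − C(44,7) = 73629072 + 73629072 − 38320568 = 108937576.
So draws with at least one of each: 133784560 − 108937576 = 24846984, probability 24846984/133784560 = 3105873/16723070.

3105873/16723070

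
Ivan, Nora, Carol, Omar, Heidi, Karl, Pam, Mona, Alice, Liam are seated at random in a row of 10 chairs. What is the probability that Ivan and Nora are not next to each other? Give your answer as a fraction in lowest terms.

There are 10! = 3628800 arrangements.
Arrangements with Ivan and Nora adjacent: 2·9! = 725760.
So not adjacent: 3628800 − 725760 = 2903040, probability 2903040/3628800 = 4/5.

4/5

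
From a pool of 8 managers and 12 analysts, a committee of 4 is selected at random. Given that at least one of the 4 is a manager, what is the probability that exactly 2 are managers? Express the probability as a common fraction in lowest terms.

308/725

Work in counts. Selections with at least one manager: C(20,4) − C(12,4) = 4845 − 495 = 4350.
Of those, selections where exactly 2 are managers: C(8,2)·C(12,2) = 28·66 = 1848.
Conditional probability = 1848/4350 = 308/725.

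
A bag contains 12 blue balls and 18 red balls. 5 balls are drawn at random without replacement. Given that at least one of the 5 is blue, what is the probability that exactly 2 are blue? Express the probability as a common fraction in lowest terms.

Work in counts. Selections with at least one blue: C(30,5) − C(18,5) = 142506 − 8568 = 133938.
Of those, selections where exactly 2 are blue: C(12,2)·C(18,3) = 66·816 = 53856.
Conditional probability = 53856/133938 = 2992/7441.

2992/7441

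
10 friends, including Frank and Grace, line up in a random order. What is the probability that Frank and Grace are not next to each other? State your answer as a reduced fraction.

There are 10! = 3628800 arrangements.
Arrangements with Frank and Grace adjacent: 2·9! = 725760.
So not adjacent: 3628800 − 725760 = 2903040, probability 2903040/3628800 = 4/5.

4/5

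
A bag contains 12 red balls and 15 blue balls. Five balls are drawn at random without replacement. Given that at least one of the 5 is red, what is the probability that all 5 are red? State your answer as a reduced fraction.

264/25909

Work in counts. Selections with at least one red: C(27,5) − C(15,5) = 80730 − 3003 = 77727.
Of those, selections where all 5 are red: C(12,5) = 792.
Conditional probability = 792/77727 = 264/25909.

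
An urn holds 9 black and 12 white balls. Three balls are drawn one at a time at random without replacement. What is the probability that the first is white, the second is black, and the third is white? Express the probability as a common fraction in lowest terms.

99/665

Multiply the conditional probabilities at each draw: 12/21 · 9/20 · 11/19 = 1188/7980 = 99/665.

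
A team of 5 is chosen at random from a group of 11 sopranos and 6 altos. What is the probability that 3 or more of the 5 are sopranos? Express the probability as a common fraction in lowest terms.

There are C(17,5) = 6188 ways to choose the 5.
Favorable selections (3 or more sopranos): C(11,3)·C(6,2) + C(11,4)·C(6,1) + C(11,5)·C(6,0) = 2475 + 1980 + 462 = 4917.
Probability = 4917/6188.

4917/6188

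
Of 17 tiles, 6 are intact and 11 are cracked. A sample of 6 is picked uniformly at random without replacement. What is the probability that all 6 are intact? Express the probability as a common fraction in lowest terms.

There are C(17,6) = 12376 possible selections.
Selections with all intact: C(6,6) = 1.
Probability = 1/12376.

1/12376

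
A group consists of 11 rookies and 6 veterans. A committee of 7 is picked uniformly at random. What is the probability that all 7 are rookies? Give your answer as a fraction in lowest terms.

There are C(17,7) = 19448 possible selections.
Selections with all rookies: C(11,7) = 330.
Probability = 330/19448 = 15/884.

15/884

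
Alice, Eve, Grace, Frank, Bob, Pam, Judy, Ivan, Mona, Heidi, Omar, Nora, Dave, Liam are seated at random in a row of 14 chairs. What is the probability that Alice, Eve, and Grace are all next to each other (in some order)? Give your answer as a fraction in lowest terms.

There are 14! = 87178291200 arrangements.
Treat the three as one block: 12! placements × 3! orders within the block = 479001600·6 = 2874009600.
Probability = 2874009600/87178291200 = 3/91.

3/91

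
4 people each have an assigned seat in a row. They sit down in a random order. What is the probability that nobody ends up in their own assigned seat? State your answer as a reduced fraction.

3/8

There are 4! = 24 seatings.
By inclusion-exclusion, seatings with no fixed points: C(4,0)·4! − C(4,1)·3! + C(4,2)·2! − C(4,3)·1! + C(4,4)·0! = 9.
Probability = 9/24 = 3/8.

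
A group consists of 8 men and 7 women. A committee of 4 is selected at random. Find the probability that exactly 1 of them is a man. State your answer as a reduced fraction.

8/39

Total number of selections: C(15,4) = 1365.
Selections with exactly 1 man: choose 1 of the 8 men and 3 of the 7 women, C(8,1)·C(7,3) = 8·35 = 280.
Probability = 280/1365 = 8/39.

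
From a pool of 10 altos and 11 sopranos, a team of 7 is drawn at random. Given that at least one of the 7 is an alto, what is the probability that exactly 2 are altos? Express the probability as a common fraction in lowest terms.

Work in counts. Selections with at least one alto: C(21,7) − C(11,7) = 116280 − 330 = 115950.
Of those, selections where exactly 2 are altos: C(10,2)·C(11,5) = 45·462 = 20790.
Conditional probability = 20790/115950 = 693/3865.

693/3865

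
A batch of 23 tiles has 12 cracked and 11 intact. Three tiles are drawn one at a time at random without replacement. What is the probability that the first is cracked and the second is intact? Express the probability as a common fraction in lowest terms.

Multiply the conditional probabilities at each draw: 12/23 · 11/22 = 132/506 = 6/23.

6/23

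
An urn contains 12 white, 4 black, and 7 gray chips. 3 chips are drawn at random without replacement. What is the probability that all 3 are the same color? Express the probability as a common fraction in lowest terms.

There are C(23,3) = 1771 ways to draw 3 chips.
All same color: C(12,3) + C(4,3) + C(7,3) = 220 + 4 + 35 = 259.
Probability = 259/1771 = 37/253.

37/253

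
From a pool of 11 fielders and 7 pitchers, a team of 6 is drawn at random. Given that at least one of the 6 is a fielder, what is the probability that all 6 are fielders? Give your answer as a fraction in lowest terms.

6/241

Work in counts. Selections with at least one fielder: C(18,6) − C(7,6) = 18564 − 7 = 18557.
Of those, selections where all 6 are fielders: C(11,6) = 462.
Conditional probability = 462/18557 = 6/241.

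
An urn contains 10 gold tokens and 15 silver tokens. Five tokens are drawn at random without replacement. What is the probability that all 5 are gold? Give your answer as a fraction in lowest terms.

There are C(25,5) = 53130 possible selections.
Selections with all gold: C(10,5) = 252.
Probability = 252/53130 = 6/1265.

6/1265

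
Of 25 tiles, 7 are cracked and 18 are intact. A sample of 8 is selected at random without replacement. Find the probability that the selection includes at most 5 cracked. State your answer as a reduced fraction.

Total selections: C(25,8) = 1081575.
Count the complement (more than 5 cracked): C(7,6)·C(18,2) + C(7,7)·C(18,1) = 1071 + 18 = 1089.
Probability = 1 − 1089/1081575 = 1080486/1081575 = 10914/10925.

10914/10925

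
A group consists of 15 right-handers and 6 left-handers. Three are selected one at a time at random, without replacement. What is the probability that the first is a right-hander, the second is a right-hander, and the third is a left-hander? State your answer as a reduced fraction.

3/19

Multiply the conditional probabilities at each draw: 15/21 · 14/20 · 6/19 = 1260/7980 = 3/19.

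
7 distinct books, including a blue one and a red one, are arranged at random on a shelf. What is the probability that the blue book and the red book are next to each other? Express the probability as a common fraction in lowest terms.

2/7

There are 7! = 5040 arrangements.
Treat the blue book and the red book as a block: 6! arrangements of the blocks × 2 orders within the block = 2·720 = 1440.
Probability = 1440/5040 = 2/7.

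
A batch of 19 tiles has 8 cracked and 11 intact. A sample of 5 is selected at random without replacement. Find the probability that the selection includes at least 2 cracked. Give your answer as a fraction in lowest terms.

1421/1938

There are C(19,5) = 11628 ways to choose the 5.
Count the complement (fewer than 2 cracked): C(8,0)·C(11,5) + C(8,1)·C(11,4) = 462 + 2640 = 3102.
Probability = 1 − 3102/11628 = 8526/11628 = 1421/1938.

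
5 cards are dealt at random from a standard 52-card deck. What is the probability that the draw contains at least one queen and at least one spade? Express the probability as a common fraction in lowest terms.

229297/866320

There are C(52,5) = 2598960 possible draws.
By inclusion-exclusion on the complements, draws missing all queens or all spades: C(48,5) + C(39,5) − C(36,5) = 1712304 + 575757 − 376992 = 1911069.
So draws with at least one of each: 2598960 − 1911069 = 687891, probability 687891/2598960 = 229297/866320.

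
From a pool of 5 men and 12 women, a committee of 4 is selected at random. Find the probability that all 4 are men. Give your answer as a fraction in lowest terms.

1/476

There are C(17,4) = 2380 possible selections.
Selections with all men: C(5,4) = 5.
Probability = 5/2380 = 1/476.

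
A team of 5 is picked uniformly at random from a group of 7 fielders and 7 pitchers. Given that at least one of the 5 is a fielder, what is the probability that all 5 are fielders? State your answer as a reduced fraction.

Work in counts. Selections with at least one fielder: C(14,5) − C(7,5) = 2002 − 21 = 1981.
Of those, selections where all 5 are fielders: C(7,5) = 21.
Conditional probability = 21/1981 = 3/283.

3/283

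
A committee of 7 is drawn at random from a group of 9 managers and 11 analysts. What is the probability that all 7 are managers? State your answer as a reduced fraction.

3/6460

There are C(20,7) = 77520 possible selections.
Selections with all managers: C(9,7) = 36.
Probability = 36/77520 = 3/6460.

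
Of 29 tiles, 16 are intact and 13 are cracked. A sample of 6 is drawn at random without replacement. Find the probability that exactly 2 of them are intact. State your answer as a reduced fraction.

110/609

Total number of selections: C(29,6) = 475020.
Selections with exactly 2 intact: choose 2 of the 16 intact and 4 of the 13 cracked, C(16,2)·C(13,4) = 120·715 = 85800.
Probability = 85800/475020 = 110/609.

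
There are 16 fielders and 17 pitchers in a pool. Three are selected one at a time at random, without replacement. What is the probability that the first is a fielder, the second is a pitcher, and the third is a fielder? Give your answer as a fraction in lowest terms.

85/682

Multiply the conditional probabilities at each draw: 16/33 · 17/32 · 15/31 = 4080/32736 = 85/682.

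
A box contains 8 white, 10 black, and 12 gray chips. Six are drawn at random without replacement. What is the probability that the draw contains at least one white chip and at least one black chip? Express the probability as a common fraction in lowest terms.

160442/197925

There are C(30,6) = 593775 possible draws.
By inclusion-exclusion on the complements, draws missing all white or all black: C(22,6) + C(20,6) − C(12,6) = 74613 + 38760 − 924 = 112449.
So draws with at least one of each: 593775 − 112449 = 481326, probability 481326/593775 = 160442/197925.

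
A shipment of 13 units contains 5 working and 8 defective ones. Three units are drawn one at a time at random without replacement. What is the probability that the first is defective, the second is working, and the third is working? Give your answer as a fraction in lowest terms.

Multiply the conditional probabilities at each draw: 8/13 · 5/12 · 4/11 = 160/1716 = 40/429.

40/429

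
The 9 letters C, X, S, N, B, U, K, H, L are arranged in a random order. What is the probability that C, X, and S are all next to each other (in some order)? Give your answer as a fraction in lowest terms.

1/12

There are 9! = 362880 arrangements.
Treat the three as one block: 7! placements × 3! orders within the block = 5040·6 = 30240.
Probability = 30240/362880 = 1/12.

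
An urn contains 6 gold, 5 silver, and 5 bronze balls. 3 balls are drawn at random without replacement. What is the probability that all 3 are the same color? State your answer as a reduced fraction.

1/14

There are C(16,3) = 560 ways to draw 3 balls.
All same color: C(6,3) + C(5,3) + C(5,3) = 20 + 10 + 10 = 40.
Probability = 40/560 = 1/14.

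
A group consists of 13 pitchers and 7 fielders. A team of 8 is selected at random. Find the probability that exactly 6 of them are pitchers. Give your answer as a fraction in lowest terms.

462/1615

There are C(20,8) = 125970 ways to choose 8 from 20.
Selections with exactly 6 pitchers: choose 6 of the 13 pitchers and 2 of the 7 fielders, C(13,6)·C(7,2) = 1716·21 = 36036.
Probability = 36036/125970 = 462/1615.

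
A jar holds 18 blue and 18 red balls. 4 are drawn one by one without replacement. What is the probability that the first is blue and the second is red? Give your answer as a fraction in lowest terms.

9/35

Multiply the conditional probabilities at each draw: 18/36 · 18/35 = 324/1260 = 9/35.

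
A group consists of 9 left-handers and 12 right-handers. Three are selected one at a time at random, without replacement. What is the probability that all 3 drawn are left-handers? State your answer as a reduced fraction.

Multiply the conditional probabilities at each draw: 9/21 · 8/20 · 7/19 = 504/7980 = 6/95.

6/95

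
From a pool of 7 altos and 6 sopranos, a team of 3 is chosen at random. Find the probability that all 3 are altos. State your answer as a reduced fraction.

35/286

There are C(13,3) = 286 possible selections.
Selections with all altos: C(7,3) = 35.
Probability = 35/286.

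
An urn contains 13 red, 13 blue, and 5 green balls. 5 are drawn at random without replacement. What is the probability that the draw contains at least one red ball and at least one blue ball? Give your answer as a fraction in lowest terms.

152776/169911

There are C(31,5) = 169911 possible draws.
By inclusion-exclusion on the complements, draws missing all red or all blue: C(18,5) + C(18,5) − C(5,5) = 8568 + 8568 − 1 = 17135.
So draws with at least one of each: 169911 − 17135 = 152776, probability 152776/169911.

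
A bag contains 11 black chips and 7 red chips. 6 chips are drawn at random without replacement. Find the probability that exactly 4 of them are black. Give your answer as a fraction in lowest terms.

The sample space is all 6-subsets of the 18: C(18,6) = 18564.
Selections with exactly 4 black: choose 4 of the 11 black and 2 of the 7 red, C(11,4)·C(7,2) = 330·21 = 6930.
Probability = 6930/18564 = 165/442.

165/442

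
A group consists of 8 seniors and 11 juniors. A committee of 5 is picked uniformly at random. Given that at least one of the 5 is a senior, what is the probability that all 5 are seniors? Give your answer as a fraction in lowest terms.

Work in counts. Selections with at least one senior: C(19,5) − C(11,5) = 11628 − 462 = 11166.
Of those, selections where all 5 are seniors: C(8,5) = 56.
Conditional probability = 56/11166 = 28/5583.

28/5583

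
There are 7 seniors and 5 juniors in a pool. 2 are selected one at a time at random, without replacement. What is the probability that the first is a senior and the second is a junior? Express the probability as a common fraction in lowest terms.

35/132

Multiply the conditional probabilities at each draw: 7/12 · 5/11 = 35/132.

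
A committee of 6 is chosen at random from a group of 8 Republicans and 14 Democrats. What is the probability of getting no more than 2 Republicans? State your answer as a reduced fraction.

611/969

There are C(22,6) = 74613 ways to choose the 6.
Favorable selections (no more than 2 Republicans): C(8,0)·C(14,6) + C(8,1)·C(14,5) + C(8,2)·C(14,4) = 3003 + 16016 + 28028 = 47047.
Probability = 47047/74613 = 611/969.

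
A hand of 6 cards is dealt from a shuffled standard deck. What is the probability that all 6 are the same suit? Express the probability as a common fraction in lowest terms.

There are C(52,6) = 20358520 possible 6-card hands.
Hands of one suit: 4 suits × C(13,6) = 4·1716 = 6864.
Probability = 6864/20358520 = 66/195755.

66/195755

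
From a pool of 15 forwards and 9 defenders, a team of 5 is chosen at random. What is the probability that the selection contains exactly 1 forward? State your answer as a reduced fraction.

There are C(24,5) = 42504 ways to choose 5 from 24.
Selections with exactly 1 forward: choose 1 of the 15 forwards and 4 of the 9 defenders, C(15,1)·C(9,4) = 15·126 = 1890.
Probability = 1890/42504 = 45/1012.

45/1012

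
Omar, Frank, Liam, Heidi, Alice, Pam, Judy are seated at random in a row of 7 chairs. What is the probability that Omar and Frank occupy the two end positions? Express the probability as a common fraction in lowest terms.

There are 7! = 5040 arrangements.
Place Omar and Frank at the ends in 2 ways, arrange the remaining 5 in 5! = 120 ways: 2·120 = 240.
Probability = 240/5040 = 1/21.

1/21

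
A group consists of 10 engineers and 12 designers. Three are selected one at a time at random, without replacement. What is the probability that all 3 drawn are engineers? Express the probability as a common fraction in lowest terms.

6/77

Multiply the conditional probabilities at each draw: 10/22 · 9/21 · 8/20 = 720/9240 = 6/77.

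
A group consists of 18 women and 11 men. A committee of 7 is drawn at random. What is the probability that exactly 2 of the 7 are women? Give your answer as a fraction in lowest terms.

Total number of selections: C(29,7) = 1560780.
Selections with exactly 2 women: choose 2 of the 18 women and 5 of the 11 men, C(18,2)·C(11,5) = 153·462 = 70686.
Probability = 70686/1560780 = 3927/86710.

3927/86710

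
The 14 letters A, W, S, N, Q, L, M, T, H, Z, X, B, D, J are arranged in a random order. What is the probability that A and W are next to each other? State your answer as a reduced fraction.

There are 14! = 87178291200 arrangements.
Treat A and W as a block: 13! arrangements of the blocks × 2 orders within the block = 2·6227020800 = 12454041600.
Probability = 12454041600/87178291200 = 1/7.

1/7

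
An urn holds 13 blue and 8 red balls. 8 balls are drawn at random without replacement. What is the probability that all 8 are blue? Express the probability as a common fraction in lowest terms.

There are C(21,8) = 203490 possible selections.
Selections with all blue: C(13,8) = 1287.
Probability = 1287/203490 = 143/22610.

143/22610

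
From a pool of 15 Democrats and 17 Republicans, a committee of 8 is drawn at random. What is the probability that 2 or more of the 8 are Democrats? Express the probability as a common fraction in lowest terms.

78479/80910

There are C(32,8) = 10518300 ways to choose the 8.
Count the complement (fewer than 2 Democrats): C(15,0)·C(17,8) + C(15,1)·C(17,7) = 24310 + 291720 = 316030.
Probability = 1 − 316030/10518300 = 10202270/10518300 = 78479/80910.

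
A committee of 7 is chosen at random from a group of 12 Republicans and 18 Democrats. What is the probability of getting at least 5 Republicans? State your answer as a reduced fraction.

77/1131

Total selections: C(30,7) = 2035800.
Favorable selections (at least 5 Republicans): C(12,5)·C(18,2) + C(12,6)·C(18,1) + C(12,7)·C(18,0) = 121176 + 16632 + 792 = 138600.
Probability = 138600/2035800 = 77/1131.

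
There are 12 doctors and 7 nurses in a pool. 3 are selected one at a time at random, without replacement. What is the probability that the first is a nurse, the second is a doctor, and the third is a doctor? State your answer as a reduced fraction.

Multiply the conditional probabilities at each draw: 7/19 · 12/18 · 11/17 = 924/5814 = 154/969.

154/969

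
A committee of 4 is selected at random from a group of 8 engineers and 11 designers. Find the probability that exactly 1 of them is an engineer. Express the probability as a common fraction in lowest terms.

110/323

Total number of selections: C(19,4) = 3876.
Selections with exactly 1 engineer: choose 1 of the 8 engineers and 3 of the 11 designers, C(8,1)·C(11,3) = 8·165 = 1320.
Probability = 1320/3876 = 110/323.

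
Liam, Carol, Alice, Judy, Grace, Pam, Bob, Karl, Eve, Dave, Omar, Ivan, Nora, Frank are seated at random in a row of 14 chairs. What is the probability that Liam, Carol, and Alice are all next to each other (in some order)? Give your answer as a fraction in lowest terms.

3/91

There are 14! = 87178291200 arrangements.
Treat the three as one block: 12! placements × 3! orders within the block = 479001600·6 = 2874009600.
Probability = 2874009600/87178291200 = 3/91.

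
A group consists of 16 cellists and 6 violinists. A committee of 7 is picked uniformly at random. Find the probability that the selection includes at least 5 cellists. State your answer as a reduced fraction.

There are C(22,7) = 170544 ways to choose the 7.
Favorable selections (at least 5 cellists): C(16,5)·C(6,2) + C(16,6)·C(6,1) + C(16,7)·C(6,0) = 65520 + 48048 + 11440 = 125008.
Probability = 125008/170544 = 7813/10659.

7813/10659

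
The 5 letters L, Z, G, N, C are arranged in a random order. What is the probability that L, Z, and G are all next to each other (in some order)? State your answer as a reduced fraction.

3/10

There are 5! = 120 arrangements.
Treat the three as one block: 3! placements × 3! orders within the block = 6·6 = 36.
Probability = 36/120 = 3/10.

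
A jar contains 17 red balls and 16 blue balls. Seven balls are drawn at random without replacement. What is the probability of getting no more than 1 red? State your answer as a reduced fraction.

559/16182

There are C(33,7) = 4272048 ways to choose the 7.
Favorable selections (no more than 1 red): C(17,0)·C(16,7) + C(17,1)·C(16,6) = 11440 + 136136 = 147576.
Probability = 147576/4272048 = 559/16182.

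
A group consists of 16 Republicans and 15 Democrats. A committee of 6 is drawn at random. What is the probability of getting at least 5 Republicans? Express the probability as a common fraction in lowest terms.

There are C(31,6) = 736281 ways to choose the 6.
Favorable selections (at least 5 Republicans): C(16,5)·C(15,1) + C(16,6)·C(15,0) = 65520 + 8008 = 73528.
Probability = 73528/736281 = 808/8091.

808/8091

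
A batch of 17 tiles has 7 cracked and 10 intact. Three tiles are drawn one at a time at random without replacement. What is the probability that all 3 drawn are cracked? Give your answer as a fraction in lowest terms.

Multiply the conditional probabilities at each draw: 7/17 · 6/16 · 5/15 = 210/4080 = 7/136.

7/136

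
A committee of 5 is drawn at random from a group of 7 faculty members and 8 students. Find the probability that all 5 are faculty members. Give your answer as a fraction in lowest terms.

1/143

There are C(15,5) = 3003 possible selections.
Selections with all faculty members: C(7,5) = 21.
Probability = 21/3003 = 1/143.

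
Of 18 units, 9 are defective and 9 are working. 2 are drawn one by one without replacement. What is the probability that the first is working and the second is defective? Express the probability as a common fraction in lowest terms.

9/34

Multiply the conditional probabilities at each draw: 9/18 · 9/17 = 81/306 = 9/34.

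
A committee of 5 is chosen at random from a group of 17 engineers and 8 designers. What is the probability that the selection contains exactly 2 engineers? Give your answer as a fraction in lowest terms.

There are C(25,5) = 53130 ways to choose 5 from 25.
Selections with exactly 2 engineers: choose 2 of the 17 engineers and 3 of the 8 designers, C(17,2)·C(8,3) = 136·56 = 7616.
Probability = 7616/53130 = 544/3795.

544/3795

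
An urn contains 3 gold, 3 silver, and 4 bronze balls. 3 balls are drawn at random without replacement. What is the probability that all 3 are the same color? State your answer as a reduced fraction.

There are C(10,3) = 120 ways to draw 3 balls.
All same color: C(3,3) + C(3,3) + C(4,3) = 1 + 1 + 4 = 6.
Probability = 6/120 = 1/20.

1/20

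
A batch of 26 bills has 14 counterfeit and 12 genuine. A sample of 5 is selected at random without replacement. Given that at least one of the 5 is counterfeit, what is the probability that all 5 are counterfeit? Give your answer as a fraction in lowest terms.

13/422

Work in counts. Selections with at least one counterfeit: C(26,5) − C(12,5) = 65780 − 792 = 64988.
Of those, selections where all 5 are counterfeit: C(14,5) = 2002.
Conditional probability = 2002/64988 = 13/422.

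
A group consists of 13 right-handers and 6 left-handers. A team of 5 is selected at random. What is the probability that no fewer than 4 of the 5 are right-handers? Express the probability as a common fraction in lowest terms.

Total selections: C(19,5) = 11628.
Favorable selections (no fewer than 4 right-handers): C(13,4)·C(6,1) + C(13,5)·C(6,0) = 4290 + 1287 = 5577.
Probability = 5577/11628 = 1859/3876.

1859/3876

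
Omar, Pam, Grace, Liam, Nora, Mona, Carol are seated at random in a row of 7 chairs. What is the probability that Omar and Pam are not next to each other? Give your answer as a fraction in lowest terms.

There are 7! = 5040 arrangements.
Arrangements with Omar and Pam adjacent: 2·6! = 1440.
So not adjacent: 5040 − 1440 = 3600, probability 3600/5040 = 5/7.

5/7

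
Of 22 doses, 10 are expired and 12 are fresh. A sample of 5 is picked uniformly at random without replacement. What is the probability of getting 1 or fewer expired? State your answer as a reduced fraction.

29/133

Total selections: C(22,5) = 26334.
Favorable selections (1 or fewer expired): C(10,0)·C(12,5) + C(10,1)·C(12,4) = 792 + 4950 = 5742.
Probability = 5742/26334 = 29/133.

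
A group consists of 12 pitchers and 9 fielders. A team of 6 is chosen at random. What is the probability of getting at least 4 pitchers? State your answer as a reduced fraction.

154/323

Total selections: C(21,6) = 54264.
Favorable selections (at least 4 pitchers): C(12,4)·C(9,2) + C(12,5)·C(9,1) + C(12,6)·C(9,0) = 17820 + 7128 + 924 = 25872.
Probability = 25872/54264 = 154/323.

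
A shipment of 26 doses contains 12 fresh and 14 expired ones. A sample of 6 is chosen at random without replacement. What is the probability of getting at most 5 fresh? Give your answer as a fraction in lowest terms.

There are C(26,6) = 230230 ways to choose the 6.
Favorable selections (at most 5 fresh): C(12,0)·C(14,6) + C(12,1)·C(14,5) + C(12,2)·C(14,4) + C(12,3)·C(14,3) + C(12,4)·C(14,2) + C(12,5)·C(14,1) = 3003 + 24024 + 66066 + 80080 + 45045 + 11088 = 229306.
Probability = 229306/230230 = 1489/1495.

1489/1495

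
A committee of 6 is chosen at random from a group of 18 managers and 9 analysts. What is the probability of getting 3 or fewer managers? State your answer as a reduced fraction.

15029/49335

There are C(27,6) = 296010 ways to choose the 6.
Count the complement (more than 3 managers): C(18,4)·C(9,2) + C(18,5)·C(9,1) + C(18,6)·C(9,0) = 110160 + 77112 + 18564 = 205836.
Probability = 1 − 205836/296010 = 90174/296010 = 15029/49335.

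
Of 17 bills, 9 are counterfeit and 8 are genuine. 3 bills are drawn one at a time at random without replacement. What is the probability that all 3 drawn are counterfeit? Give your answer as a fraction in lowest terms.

21/170

Multiply the conditional probabilities at each draw: 9/17 · 8/16 · 7/15 = 504/4080 = 21/170.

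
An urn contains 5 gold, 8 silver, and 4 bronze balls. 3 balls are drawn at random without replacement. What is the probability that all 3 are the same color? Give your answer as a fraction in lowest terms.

7/68

There are C(17,3) = 680 ways to draw 3 balls.
All same color: C(5,3) + C(8,3) + C(4,3) = 10 + 56 + 4 = 70.
Probability = 70/680 = 7/68.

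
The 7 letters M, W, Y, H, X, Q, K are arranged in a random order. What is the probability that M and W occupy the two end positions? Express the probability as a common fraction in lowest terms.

There are 7! = 5040 arrangements.
Place M and W at the ends in 2 ways, arrange the remaining 5 in 5! = 120 ways: 2·120 = 240.
Probability = 240/5040 = 1/21.

1/21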